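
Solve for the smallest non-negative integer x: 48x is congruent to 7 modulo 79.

48⁻¹ ≡ 28 (mod 79) because 48·28 = 1344 = 17·79 + 1.
Multiplying both sides by 28: x ≡ 28·7 = 196 ≡ 38 (mod 79).

38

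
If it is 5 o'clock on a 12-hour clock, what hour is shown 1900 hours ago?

1900 − 158·12 = 4, so 1900 ≡ 4 (mod 12).
5 − 4 → 1 on a 12-hour dial.

1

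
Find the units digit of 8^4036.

Last digits of 8^n: 8, 4, 2, 6 (period 4).
4036 mod 4 = 0, so the last digit matches 8^4 = 6.

6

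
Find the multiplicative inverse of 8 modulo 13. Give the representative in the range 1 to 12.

13 = 1·8 + 5
8 = 1·5 + 3
5 = 1·3 + 2
3 = 1·2 + 1
2 = 2·1 + 0
Back-substituting gives 8·5 ≡ 1 (mod 13).

5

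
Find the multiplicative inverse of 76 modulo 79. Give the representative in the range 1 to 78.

26

76·26 = 1976 = 25·79 + 1, so 76⁻¹ ≡ 26 (mod 79).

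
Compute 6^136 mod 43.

6

By repeated squaring mod 43: 6^1≡6, 6^2≡36, 6^4≡6, 6^8≡36, 6^16≡6, 6^32≡36, 6^64≡6, 6^128≡36.
Since 136 = 8 + 128 in binary, 6^136 ≡ 36·36 ≡ 6 (mod 43).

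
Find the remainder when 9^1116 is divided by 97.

By repeated squaring mod 97: 9^1≡9, 9^2≡81, 9^4≡62, 9^8≡61, 9^16≡35, 9^32≡61, 9^64≡35, 9^128≡61, 9^256≡35, 9^512≡61, 9^1024≡35.
1116 = 4 + 8 + 16 + 64 + 1024, so 9^1116 ≡ 62·61·35·35·35 ≡ 96 (mod 97).

96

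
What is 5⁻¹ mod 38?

5·23 = 115 = 3·38 + 1, so 5⁻¹ ≡ 23 (mod 38).

23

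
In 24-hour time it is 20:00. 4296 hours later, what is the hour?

20

Dividing 4296 by 24 gives quotient 179 and remainder 0.
(20 + 0) mod 24 = 20.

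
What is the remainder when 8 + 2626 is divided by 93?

30

2626 mod 93 = 22 (since 28·93 = 2604).
(8 + 22) mod 93 = 30.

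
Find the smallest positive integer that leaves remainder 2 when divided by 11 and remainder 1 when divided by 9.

x ≡ 1 (mod 9) gives x ∈ {1, 10, 19, 28, 37, 46}.
The first of these with x mod 11 = 2 is 46.

46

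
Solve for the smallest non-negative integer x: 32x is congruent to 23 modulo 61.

56

32⁻¹ ≡ 21 (mod 61) because 32·21 = 672 = 11·61 + 1.
So x ≡ 21·23 = 483 ≡ 56 (mod 61).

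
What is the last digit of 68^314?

4

Powers of 8 mod 10 repeat with period 4: 8, 4, 2, 6.
314 leaves remainder 2 on division by 4, so 68^314 ends in 4.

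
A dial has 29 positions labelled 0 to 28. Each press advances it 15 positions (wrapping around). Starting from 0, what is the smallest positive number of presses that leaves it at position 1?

15·2 = 30 = 1·29 + 1, so 15⁻¹ ≡ 2 (mod 29).

2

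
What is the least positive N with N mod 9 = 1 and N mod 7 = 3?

x ≡ 3 (mod 7) gives x ∈ {3, 10}.
The first of these with x mod 9 = 1 is 10.

10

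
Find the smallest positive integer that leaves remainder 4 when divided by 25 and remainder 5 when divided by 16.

229

x ≡ 5 (mod 16) gives x ∈ {5, 21, 37, 53, 69, 85, 101, 117, …}.
The first of these with x mod 25 = 4 is 229.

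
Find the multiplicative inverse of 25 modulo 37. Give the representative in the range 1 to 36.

3

25·3 = 75 = 2·37 + 1, so 25⁻¹ ≡ 3 (mod 37).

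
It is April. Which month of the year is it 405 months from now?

405 mod 12 = 9 (since 33·12 = 396).
April + 9 months → January.

January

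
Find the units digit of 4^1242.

Last digits of 4^n: 4, 6 (period 2).
1242 leaves remainder 0 on division by 2, so 4^1242 ends in 6.

6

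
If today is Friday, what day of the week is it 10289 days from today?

Thursday

Dividing 10289 by 7 gives quotient 1469 and remainder 6.
Friday + 6 days → Thursday.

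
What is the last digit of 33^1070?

9

The units digit of 33^n cycles with period 4: 3, 9, 7, 1, …
1070 mod 4 = 2, so the last digit matches 3^2 = 9.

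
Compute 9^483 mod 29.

28

Successive squares of 9 mod 29: 9^1≡9, 9^2≡23, 9^4≡7, 9^8≡20, 9^16≡23, 9^32≡7, 9^64≡20, 9^128≡23, 9^256≡7.
Since 483 = 1 + 2 + 32 + 64 + 128 + 256 in binary, 9^483 ≡ 9·23·7·20·23·7 ≡ 28 (mod 29).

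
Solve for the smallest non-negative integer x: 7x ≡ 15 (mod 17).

7

The inverse of 7 mod 17 is 5 (since 7·5 = 35 ≡ 1).
Multiplying both sides by 5: x ≡ 5·15 = 75 ≡ 7 (mod 17).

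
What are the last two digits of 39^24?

41

By repeated squaring mod 100: 39^1≡39, 39^2≡21, 39^4≡41, 39^8≡81, 39^16≡61.
24 = 8 + 16, so 39^24 ≡ 81·61 ≡ 41 (mod 100).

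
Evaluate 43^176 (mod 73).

Square-and-reduce mod 73: 43^1≡43, 43^2≡24, 43^4≡65, 43^8≡64, 43^16≡8, 43^32≡64, 43^64≡8, 43^128≡64.
Since 176 = 16 + 32 + 128 in binary, 43^176 ≡ 8·64·64 ≡ 64 (mod 73).

64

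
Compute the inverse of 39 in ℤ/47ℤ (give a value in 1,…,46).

39·41 = 1599 = 34·47 + 1, so 39⁻¹ ≡ 41 (mod 47).

41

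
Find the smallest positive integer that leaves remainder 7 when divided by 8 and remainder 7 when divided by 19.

Since 19·3 ≡ 1 (mod 8), take x = 7 + 19·((7−7)·3 mod 8) = 7 + 19·0 = 7.
Check: 7 mod 8 = 7, 7 mod 19 = 7.

7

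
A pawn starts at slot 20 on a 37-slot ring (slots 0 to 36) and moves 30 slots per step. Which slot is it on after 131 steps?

131·30 = 3930.
3930 mod 37 = 8 (since 106·37 = 3922).
(20 + 8) mod 37 = 28.

28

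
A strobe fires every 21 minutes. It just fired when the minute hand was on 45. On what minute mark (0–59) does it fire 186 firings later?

186·21 = 3906.
3906 mod 60 = 6 (since 65·60 = 3900).
(45 + 6) mod 60 = 51.

51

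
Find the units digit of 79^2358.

Powers of 9 mod 10 repeat with period 2: 9, 1.
2358 leaves remainder 0 on division by 2, so 79^2358 ends in 1.

1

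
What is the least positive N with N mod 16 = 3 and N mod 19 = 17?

Since 19·11 ≡ 1 (mod 16), take x = 17 + 19·((3−17)·11 mod 16) = 17 + 19·6 = 131.
Check: 131 mod 16 = 3, 131 mod 19 = 17.

131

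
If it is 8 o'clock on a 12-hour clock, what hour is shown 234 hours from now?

2

234 mod 12 = 6 (since 19·12 = 228).
8 + 6 → 2 on a 12-hour dial.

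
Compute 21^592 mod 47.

12

By repeated squaring mod 47: 21^1≡21, 21^2≡18, 21^4≡42, 21^8≡25, 21^16≡14, 21^32≡8, 21^64≡17, 21^128≡7, 21^256≡2, 21^512≡4.
Since 592 = 16 + 64 + 512 in binary, 21^592 ≡ 14·17·4 ≡ 12 (mod 47).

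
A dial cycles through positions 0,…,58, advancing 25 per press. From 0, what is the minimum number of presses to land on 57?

7

25⁻¹ ≡ 26 (mod 59) because 25·26 = 650 = 11·59 + 1.
Multiplying both sides by 26: x ≡ 26·57 = 1482 ≡ 7 (mod 59).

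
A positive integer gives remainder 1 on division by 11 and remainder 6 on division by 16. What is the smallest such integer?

Since 16·9 ≡ 1 (mod 11), take x = 6 + 16·((1−6)·9 mod 11) = 6 + 16·10 = 166.
Check: 166 mod 11 = 1, 166 mod 16 = 6.

166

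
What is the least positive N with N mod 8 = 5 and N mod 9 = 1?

Since 9·1 ≡ 1 (mod 8), take x = 1 + 9·((5−1)·1 mod 8) = 1 + 9·4 = 37.
Check: 37 mod 8 = 5, 37 mod 9 = 1.

37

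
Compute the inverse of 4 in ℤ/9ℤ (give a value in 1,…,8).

7

9 = 2·4 + 1
4 = 4·1 + 0
Back-substituting gives 4·7 ≡ 1 (mod 9).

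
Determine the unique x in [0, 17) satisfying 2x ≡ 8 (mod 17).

2⁻¹ ≡ 9 (mod 17) because 2·9 = 18 = 1·17 + 1.
Multiplying both sides by 9: x ≡ 9·8 = 72 ≡ 4 (mod 17).
Check: 2·4 = 8 = 0·17 + 8.

4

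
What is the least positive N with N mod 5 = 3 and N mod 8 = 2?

18

x ≡ 3 (mod 5) gives x ∈ {3, 8, 13, 18}.
The first of these with x mod 8 = 2 is 18.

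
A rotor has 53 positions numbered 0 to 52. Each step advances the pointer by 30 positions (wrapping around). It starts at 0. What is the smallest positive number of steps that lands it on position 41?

42

The inverse of 30 mod 53 is 23 (since 30·23 = 690 ≡ 1).
Multiplying both sides by 23: x ≡ 23·41 = 943 ≡ 42 (mod 53).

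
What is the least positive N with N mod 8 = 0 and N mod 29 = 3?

x ≡ 0 (mod 8) gives x ∈ {0, 8, 16, 24, 32}.
The first of these with x mod 29 = 3 is 32.

32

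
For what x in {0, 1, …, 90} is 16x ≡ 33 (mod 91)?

76

16⁻¹ ≡ 74 (mod 91) because 16·74 = 1184 = 13·91 + 1.
Multiplying both sides by 74: x ≡ 74·33 = 2442 ≡ 76 (mod 91).
Check: 16·76 = 1216 = 13·91 + 33.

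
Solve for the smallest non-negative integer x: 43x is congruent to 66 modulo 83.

43⁻¹ ≡ 56 (mod 83) because 43·56 = 2408 = 29·83 + 1.
Multiplying both sides by 56: x ≡ 56·66 = 3696 ≡ 44 (mod 83).

44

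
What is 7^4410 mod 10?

The units digit of 7^n cycles with period 4: 7, 9, 3, 1, …
4410 leaves remainder 2 on division by 4, so 7^4410 ends in 9.

9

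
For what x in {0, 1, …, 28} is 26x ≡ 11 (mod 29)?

The inverse of 26 mod 29 is 19 (since 26·19 = 494 ≡ 1).
Multiplying both sides by 19: x ≡ 19·11 = 209 ≡ 6 (mod 29).

6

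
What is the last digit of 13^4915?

Powers of 3 mod 10 repeat with period 4: 3, 9, 7, 1.
4915 leaves remainder 3 on division by 4, so 13^4915 ends in 7.

7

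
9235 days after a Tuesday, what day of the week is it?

9235 − 1319·7 = 2, so 9235 ≡ 2 (mod 7).
Tuesday + 2 days → Thursday.

Thursday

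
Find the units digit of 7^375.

3

Last digits of 7^n: 7, 9, 3, 1 (period 4).
375 leaves remainder 3 on division by 4, so 7^375 ends in 3.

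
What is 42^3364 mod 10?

Powers of 2 mod 10 repeat with period 4: 2, 4, 8, 6.
3364 leaves remainder 0 on division by 4, so 42^3364 ends in 6.

6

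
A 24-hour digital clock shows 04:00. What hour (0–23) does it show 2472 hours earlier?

4

2472 = 103·24 + 0, so 2472 mod 24 = 0.
(4 − 0) mod 24 = 4.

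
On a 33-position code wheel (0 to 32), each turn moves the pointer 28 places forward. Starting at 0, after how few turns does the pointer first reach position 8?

5

28⁻¹ ≡ 13 (mod 33) because 28·13 = 364 = 11·33 + 1.
Multiplying both sides by 13: x ≡ 13·8 = 104 ≡ 5 (mod 33).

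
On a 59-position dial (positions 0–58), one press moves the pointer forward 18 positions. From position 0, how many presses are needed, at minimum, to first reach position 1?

18·23 = 414 = 7·59 + 1, so 18⁻¹ ≡ 23 (mod 59).

23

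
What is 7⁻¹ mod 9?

7·4 = 28 = 3·9 + 1, so 7⁻¹ ≡ 4 (mod 9).

4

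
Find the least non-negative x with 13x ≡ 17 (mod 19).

13⁻¹ ≡ 3 (mod 19) because 13·3 = 39 = 2·19 + 1.
Multiplying both sides by 3: x ≡ 3·17 = 51 ≡ 13 (mod 19).

13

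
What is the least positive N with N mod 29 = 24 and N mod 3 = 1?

82

x ≡ 1 (mod 3) gives x ∈ {1, 4, 7, 10, 13, 16, 19, 22, …}.
The first of these with x mod 29 = 24 is 82.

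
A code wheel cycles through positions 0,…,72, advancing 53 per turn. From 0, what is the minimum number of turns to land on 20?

72

The inverse of 53 mod 73 is 62 (since 53·62 = 3286 ≡ 1).
Multiplying both sides by 62: x ≡ 62·20 = 1240 ≡ 72 (mod 73).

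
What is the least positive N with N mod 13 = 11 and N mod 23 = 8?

x ≡ 11 (mod 13) gives x ∈ {11, 24, 37, 50, 63, 76, 89, 102, …}.
The first of these with x mod 23 = 8 is 284.

284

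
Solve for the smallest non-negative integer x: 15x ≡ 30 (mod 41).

2

15⁻¹ ≡ 11 (mod 41) because 15·11 = 165 = 4·41 + 1.
Multiplying both sides by 11: x ≡ 11·30 = 330 ≡ 2 (mod 41).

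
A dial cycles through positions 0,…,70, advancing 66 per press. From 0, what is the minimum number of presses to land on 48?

33

66⁻¹ ≡ 14 (mod 71) because 66·14 = 924 = 13·71 + 1.
So x ≡ 14·48 = 672 ≡ 33 (mod 71).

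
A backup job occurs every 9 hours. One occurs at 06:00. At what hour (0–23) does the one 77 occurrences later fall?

77·9 = 693.
Dividing 693 by 24 gives quotient 28 and remainder 21.
(6 + 21) mod 24 = 3.

3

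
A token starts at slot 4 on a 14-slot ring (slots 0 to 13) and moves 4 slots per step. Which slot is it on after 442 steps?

8

442·4 = 1768.
1768 = 126·14 + 4, so 1768 mod 14 = 4.
(4 + 4) mod 14 = 8.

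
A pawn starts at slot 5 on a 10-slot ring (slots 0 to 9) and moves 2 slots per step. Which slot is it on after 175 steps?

175·2 = 350.
350 − 35·10 = 0, so 350 ≡ 0 (mod 10).
(5 + 0) mod 10 = 5.

5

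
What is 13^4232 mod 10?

The units digit of 13^n cycles with period 4: 3, 9, 7, 1, …
4232 mod 4 = 0, so the last digit matches 3^4 = 1.

1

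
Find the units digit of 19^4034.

1

The units digit of 19^n cycles with period 2: 9, 1, …
4034 leaves remainder 0 on division by 2, so 19^4034 ends in 1.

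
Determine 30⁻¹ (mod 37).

21

37 = 1·30 + 7
30 = 4·7 + 2
7 = 3·2 + 1
2 = 2·1 + 0
Back-substituting gives 30·21 ≡ 1 (mod 37).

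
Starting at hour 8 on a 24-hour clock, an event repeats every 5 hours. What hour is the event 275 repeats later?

15

275·5 = 1375.
1375 = 57·24 + 7, so 1375 mod 24 = 7.
(8 + 7) mod 24 = 15.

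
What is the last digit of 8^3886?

4

The units digit of 8^n cycles with period 4: 8, 4, 2, 6, …
3886 leaves remainder 2 on division by 4, so 8^3886 ends in 4.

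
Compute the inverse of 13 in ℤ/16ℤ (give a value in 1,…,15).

5

16 = 1·13 + 3
13 = 4·3 + 1
3 = 3·1 + 0
Back-substituting gives 13·5 ≡ 1 (mod 16).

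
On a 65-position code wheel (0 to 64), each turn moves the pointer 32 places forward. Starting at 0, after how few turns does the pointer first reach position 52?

32⁻¹ ≡ 63 (mod 65) because 32·63 = 2016 = 31·65 + 1.
So x ≡ 63·52 = 3276 ≡ 26 (mod 65).

26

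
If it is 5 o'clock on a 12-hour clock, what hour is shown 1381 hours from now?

1381 − 115·12 = 1, so 1381 ≡ 1 (mod 12).
5 + 1 → 6 on a 12-hour dial.

6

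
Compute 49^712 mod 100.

1

Square-and-reduce mod 100: 49^1≡49, 49^2≡1, 49^4≡1, 49^8≡1, 49^16≡1, 49^32≡1, 49^64≡1, 49^128≡1, 49^256≡1, 49^512≡1.
Since 712 = 8 + 64 + 128 + 512 in binary, 49^712 ≡ 1·1·1·1 ≡ 1 (mod 100).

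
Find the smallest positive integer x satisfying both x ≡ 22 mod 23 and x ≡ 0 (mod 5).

45

x ≡ 0 (mod 5) gives x ∈ {0, 5, 10, 15, 20, 25, 30, 35, …}.
The first of these with x mod 23 = 22 is 45.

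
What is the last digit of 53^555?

7

The units digit of 53^n cycles with period 4: 3, 9, 7, 1, …
555 mod 4 = 3, so the last digit matches 3^3 = 7.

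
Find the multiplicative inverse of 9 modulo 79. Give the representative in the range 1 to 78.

44

9·44 = 396 = 5·79 + 1, so 9⁻¹ ≡ 44 (mod 79).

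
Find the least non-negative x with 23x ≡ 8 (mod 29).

23⁻¹ ≡ 24 (mod 29) because 23·24 = 552 = 19·29 + 1.
Multiplying both sides by 24: x ≡ 24·8 = 192 ≡ 18 (mod 29).

18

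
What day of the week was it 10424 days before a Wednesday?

10424 = 1489·7 + 1, so 10424 mod 7 = 1.
Wednesday − 1 day → Tuesday.

Tuesday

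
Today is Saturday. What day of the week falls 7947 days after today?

Monday

7947 − 1135·7 = 2, so 7947 ≡ 2 (mod 7).
Saturday + 2 days → Monday.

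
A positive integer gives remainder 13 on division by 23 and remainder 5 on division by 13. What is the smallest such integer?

174

Since 13·16 ≡ 1 (mod 23), take x = 5 + 13·((13−5)·16 mod 23) = 5 + 13·13 = 174.
Check: 174 mod 23 = 13, 174 mod 13 = 5.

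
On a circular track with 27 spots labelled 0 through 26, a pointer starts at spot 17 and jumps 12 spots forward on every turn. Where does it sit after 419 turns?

23

419·12 = 5028.
5028 = 186·27 + 6, so 5028 mod 27 = 6.
(17 + 6) mod 27 = 23.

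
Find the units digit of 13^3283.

7

The units digit of 13^n cycles with period 4: 3, 9, 7, 1, …
3283 leaves remainder 3 on division by 4, so 13^3283 ends in 7.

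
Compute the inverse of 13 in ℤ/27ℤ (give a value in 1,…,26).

25

13·25 = 325 = 12·27 + 1, so 13⁻¹ ≡ 25 (mod 27).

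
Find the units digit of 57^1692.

1

The units digit of 57^n cycles with period 4: 7, 9, 3, 1, …
1692 leaves remainder 0 on division by 4, so 57^1692 ends in 1.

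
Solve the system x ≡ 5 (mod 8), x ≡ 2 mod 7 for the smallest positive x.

37

Since 7·7 ≡ 1 (mod 8), take x = 2 + 7·((5−2)·7 mod 8) = 2 + 7·5 = 37.
Check: 37 mod 8 = 5, 37 mod 7 = 2.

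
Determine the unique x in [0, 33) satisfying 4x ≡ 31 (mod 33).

The inverse of 4 mod 33 is 25 (since 4·25 = 100 ≡ 1).
So x ≡ 25·31 = 775 ≡ 16 (mod 33).

16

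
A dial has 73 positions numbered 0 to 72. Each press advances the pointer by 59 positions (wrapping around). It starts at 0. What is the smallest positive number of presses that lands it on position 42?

70

The inverse of 59 mod 73 is 26 (since 59·26 = 1534 ≡ 1).
Multiplying both sides by 26: x ≡ 26·42 = 1092 ≡ 70 (mod 73).
Check: 59·70 = 4130 = 56·73 + 42.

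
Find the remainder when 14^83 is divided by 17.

7

Square-and-reduce mod 17: 14^1≡14, 14^2≡9, 14^4≡13, 14^8≡16, 14^16≡1, 14^32≡1, 14^64≡1.
83 = 1 + 2 + 16 + 64, so 14^83 ≡ 14·9·1·1 ≡ 7 (mod 17).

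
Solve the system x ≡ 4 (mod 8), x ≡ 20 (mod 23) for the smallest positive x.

20

x ≡ 4 (mod 8) gives x ∈ {4, 12, 20}.
The first of these with x mod 23 = 20 is 20.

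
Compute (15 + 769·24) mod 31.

769·24 = 18456.
18456 = 595·31 + 11, so 18456 mod 31 = 11.
(15 + 11) mod 31 = 26.

26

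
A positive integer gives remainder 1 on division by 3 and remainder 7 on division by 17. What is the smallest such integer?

7

Since 17·2 ≡ 1 (mod 3), take x = 7 + 17·((1−7)·2 mod 3) = 7 + 17·0 = 7.
Check: 7 mod 3 = 1, 7 mod 17 = 7.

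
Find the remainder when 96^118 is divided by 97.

1

By repeated squaring mod 97: 96^1≡96, 96^2≡1, 96^4≡1, 96^8≡1, 96^16≡1, 96^32≡1, 96^64≡1.
Since 118 = 2 + 4 + 16 + 32 + 64 in binary, 96^118 ≡ 1·1·1·1·1 ≡ 1 (mod 97).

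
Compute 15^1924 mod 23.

3

Square-and-reduce mod 23: 15^1≡15, 15^2≡18, 15^4≡2, 15^8≡4, 15^16≡16, 15^32≡3, 15^64≡9, 15^128≡12, 15^256≡6, 15^512≡13, 15^1024≡8.
Since 1924 = 4 + 128 + 256 + 512 + 1024 in binary, 15^1924 ≡ 2·12·6·13·8 ≡ 3 (mod 23).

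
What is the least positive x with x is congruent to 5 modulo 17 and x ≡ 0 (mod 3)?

Since 3·6 ≡ 1 (mod 17), take x = 0 + 3·((5−0)·6 mod 17) = 0 + 3·13 = 39.
Check: 39 mod 17 = 5, 39 mod 3 = 0.

39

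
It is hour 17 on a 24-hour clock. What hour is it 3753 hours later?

3753 = 156·24 + 9, so 3753 mod 24 = 9.
(17 + 9) mod 24 = 2.

2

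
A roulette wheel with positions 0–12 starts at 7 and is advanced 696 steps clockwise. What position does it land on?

1

696 mod 13 = 7 (since 53·13 = 689).
(7 + 7) mod 13 = 1.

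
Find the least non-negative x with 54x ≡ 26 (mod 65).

54⁻¹ ≡ 59 (mod 65) because 54·59 = 3186 = 49·65 + 1.
So x ≡ 59·26 = 1534 ≡ 39 (mod 65).
Check: 54·39 = 2106 = 32·65 + 26.

39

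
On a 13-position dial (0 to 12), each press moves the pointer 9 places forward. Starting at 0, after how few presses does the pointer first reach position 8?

11

9⁻¹ ≡ 3 (mod 13) because 9·3 = 27 = 2·13 + 1.
So x ≡ 3·8 = 24 ≡ 11 (mod 13).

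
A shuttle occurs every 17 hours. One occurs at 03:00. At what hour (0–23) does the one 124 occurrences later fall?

124·17 = 2108.
Dividing 2108 by 24 gives quotient 87 and remainder 20.
(3 + 20) mod 24 = 23.

23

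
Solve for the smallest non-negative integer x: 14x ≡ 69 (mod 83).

82

14⁻¹ ≡ 6 (mod 83) because 14·6 = 84 = 1·83 + 1.
Multiplying both sides by 6: x ≡ 6·69 = 414 ≡ 82 (mod 83).
Check: 14·82 = 1148 = 13·83 + 69.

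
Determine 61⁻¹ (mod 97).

35

61·35 = 2135 = 22·97 + 1, so 61⁻¹ ≡ 35 (mod 97).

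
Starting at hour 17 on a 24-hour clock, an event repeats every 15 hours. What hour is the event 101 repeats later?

20

101·15 = 1515.
1515 = 63·24 + 3, so 1515 mod 24 = 3.
(17 + 3) mod 24 = 20.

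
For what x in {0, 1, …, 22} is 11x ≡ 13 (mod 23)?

The inverse of 11 mod 23 is 21 (since 11·21 = 231 ≡ 1).
Multiplying both sides by 21: x ≡ 21·13 = 273 ≡ 20 (mod 23).
Check: 11·20 = 220 = 9·23 + 13.

20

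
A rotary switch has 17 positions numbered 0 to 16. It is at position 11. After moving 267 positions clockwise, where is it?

Dividing 267 by 17 gives quotient 15 and remainder 12.
(11 + 12) mod 17 = 6.

6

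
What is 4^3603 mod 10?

4

Last digits of 4^n: 4, 6 (period 2).
3603 leaves remainder 1 on division by 2, so 4^3603 ends in 4.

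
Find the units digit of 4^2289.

The units digit of 4^n cycles with period 2: 4, 6, …
2289 leaves remainder 1 on division by 2, so 4^2289 ends in 4.

4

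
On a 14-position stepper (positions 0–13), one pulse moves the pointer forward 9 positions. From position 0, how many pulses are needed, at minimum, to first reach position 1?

11

14 = 1·9 + 5
9 = 1·5 + 4
5 = 1·4 + 1
4 = 4·1 + 0
Back-substituting gives 9·11 ≡ 1 (mod 14).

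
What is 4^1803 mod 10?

4

Powers of 4 mod 10 repeat with period 2: 4, 6.
1803 leaves remainder 1 on division by 2, so 4^1803 ends in 4.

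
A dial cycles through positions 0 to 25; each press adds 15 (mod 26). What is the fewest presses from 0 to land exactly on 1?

7

26 = 1·15 + 11
15 = 1·11 + 4
11 = 2·4 + 3
4 = 1·3 + 1
3 = 3·1 + 0
Back-substituting gives 15·7 ≡ 1 (mod 26).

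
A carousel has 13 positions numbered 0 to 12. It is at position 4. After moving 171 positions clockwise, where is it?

Dividing 171 by 13 gives quotient 13 and remainder 2.
(4 + 2) mod 13 = 6.

6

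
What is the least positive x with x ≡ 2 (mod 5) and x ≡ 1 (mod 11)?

12

Since 11·1 ≡ 1 (mod 5), take x = 1 + 11·((2−1)·1 mod 5) = 1 + 11·1 = 12.
Check: 12 mod 5 = 2, 12 mod 11 = 1.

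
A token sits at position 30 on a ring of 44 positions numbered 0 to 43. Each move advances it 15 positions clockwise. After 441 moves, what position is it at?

441·15 = 6615.
6615 = 150·44 + 15, so 6615 mod 44 = 15.
(30 + 15) mod 44 = 1.

1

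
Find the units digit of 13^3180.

Last digits of 3^n: 3, 9, 7, 1 (period 4).
3180 leaves remainder 0 on division by 4, so 13^3180 ends in 1.

1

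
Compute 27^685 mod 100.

7

By repeated squaring mod 100: 27^1≡27, 27^2≡29, 27^4≡41, 27^8≡81, 27^16≡61, 27^32≡21, 27^64≡41, 27^128≡81, 27^256≡61, 27^512≡21.
685 = 1 + 4 + 8 + 32 + 128 + 512, so 27^685 ≡ 27·41·81·21·81·21 ≡ 7 (mod 100).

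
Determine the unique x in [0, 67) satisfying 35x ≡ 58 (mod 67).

The inverse of 35 mod 67 is 23 (since 35·23 = 805 ≡ 1).
Multiplying both sides by 23: x ≡ 23·58 = 1334 ≡ 61 (mod 67).

61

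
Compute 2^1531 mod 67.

18

Successive squares of 2 mod 67: 2^1≡2, 2^2≡4, 2^4≡16, 2^8≡55, 2^16≡10, 2^32≡33, 2^64≡17, 2^128≡21, 2^256≡39, 2^512≡47, 2^1024≡65.
1531 = 1 + 2 + 8 + 16 + 32 + 64 + 128 + 256 + 1024, so 2^1531 ≡ 2·4·55·10·33·17·21·39·65 ≡ 18 (mod 67).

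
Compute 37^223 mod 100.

53

Square-and-reduce mod 100: 37^1≡37, 37^2≡69, 37^4≡61, 37^8≡21, 37^16≡41, 37^32≡81, 37^64≡61, 37^128≡21.
223 = 1 + 2 + 4 + 8 + 16 + 64 + 128, so 37^223 ≡ 37·69·61·21·41·61·21 ≡ 53 (mod 100).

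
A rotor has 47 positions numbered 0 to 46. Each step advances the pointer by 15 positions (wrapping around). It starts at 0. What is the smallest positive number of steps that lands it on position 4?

41

15⁻¹ ≡ 22 (mod 47) because 15·22 = 330 = 7·47 + 1.
So x ≡ 22·4 = 88 ≡ 41 (mod 47).
Check: 15·41 = 615 = 13·47 + 4.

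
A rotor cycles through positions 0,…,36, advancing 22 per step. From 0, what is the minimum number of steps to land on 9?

The inverse of 22 mod 37 is 32 (since 22·32 = 704 ≡ 1).
Multiplying both sides by 32: x ≡ 32·9 = 288 ≡ 29 (mod 37).
Check: 22·29 = 638 = 17·37 + 9.

29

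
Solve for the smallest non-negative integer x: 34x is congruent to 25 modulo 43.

2

The inverse of 34 mod 43 is 19 (since 34·19 = 646 ≡ 1).
Multiplying both sides by 19: x ≡ 19·25 = 475 ≡ 2 (mod 43).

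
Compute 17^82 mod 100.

89

By repeated squaring mod 100: 17^1≡17, 17^2≡89, 17^4≡21, 17^8≡41, 17^16≡81, 17^32≡61, 17^64≡21.
Since 82 = 2 + 16 + 64 in binary, 17^82 ≡ 89·81·21 ≡ 89 (mod 100).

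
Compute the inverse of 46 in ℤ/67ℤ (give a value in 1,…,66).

51

67 = 1·46 + 21
46 = 2·21 + 4
21 = 5·4 + 1
4 = 4·1 + 0
Back-substituting gives 46·51 ≡ 1 (mod 67).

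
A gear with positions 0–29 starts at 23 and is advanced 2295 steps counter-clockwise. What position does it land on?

2295 mod 30 = 15 (since 76·30 = 2280).
(23 − 15) mod 30 = 8.

8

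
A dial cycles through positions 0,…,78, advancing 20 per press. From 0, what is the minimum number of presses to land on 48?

20⁻¹ ≡ 4 (mod 79) because 20·4 = 80 = 1·79 + 1.
So x ≡ 4·48 = 192 ≡ 34 (mod 79).

34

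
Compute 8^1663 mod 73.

Square-and-reduce mod 73: 8^1≡8, 8^2≡64, 8^4≡8, 8^8≡64, 8^16≡8, 8^32≡64, 8^64≡8, 8^128≡64, 8^256≡8, 8^512≡64, 8^1024≡8.
1663 = 1 + 2 + 4 + 8 + 16 + 32 + 64 + 512 + 1024, so 8^1663 ≡ 8·64·8·64·8·64·8·64·8 ≡ 8 (mod 73).

8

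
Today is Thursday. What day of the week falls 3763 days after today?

Dividing 3763 by 7 gives quotient 537 and remainder 4.
Thursday + 4 days → Monday.

Monday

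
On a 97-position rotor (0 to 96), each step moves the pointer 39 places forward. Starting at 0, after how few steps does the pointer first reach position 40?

The inverse of 39 mod 97 is 5 (since 39·5 = 195 ≡ 1).
So x ≡ 5·40 = 200 ≡ 6 (mod 97).

6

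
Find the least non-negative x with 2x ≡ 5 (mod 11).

The inverse of 2 mod 11 is 6 (since 2·6 = 12 ≡ 1).
Multiplying both sides by 6: x ≡ 6·5 = 30 ≡ 8 (mod 11).
Check: 2·8 = 16 = 1·11 + 5.

8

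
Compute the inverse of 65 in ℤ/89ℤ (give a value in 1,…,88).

63

65·63 = 4095 = 46·89 + 1, so 65⁻¹ ≡ 63 (mod 89).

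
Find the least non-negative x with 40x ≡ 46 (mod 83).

40⁻¹ ≡ 27 (mod 83) because 40·27 = 1080 = 13·83 + 1.
Multiplying both sides by 27: x ≡ 27·46 = 1242 ≡ 80 (mod 83).

80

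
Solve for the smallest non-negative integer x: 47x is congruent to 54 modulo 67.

4

The inverse of 47 mod 67 is 10 (since 47·10 = 470 ≡ 1).
So x ≡ 10·54 = 540 ≡ 4 (mod 67).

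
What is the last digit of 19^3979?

The units digit of 19^n cycles with period 2: 9, 1, …
3979 mod 2 = 1, so the last digit matches 9^1 = 9.

9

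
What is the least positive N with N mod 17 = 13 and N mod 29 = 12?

x ≡ 13 (mod 17) gives x ∈ {13, 30, 47, 64, 81, 98, 115, 132, …}.
The first of these with x mod 29 = 12 is 302.

302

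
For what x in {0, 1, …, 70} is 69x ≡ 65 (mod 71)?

3

The inverse of 69 mod 71 is 35 (since 69·35 = 2415 ≡ 1).
So x ≡ 35·65 = 2275 ≡ 3 (mod 71).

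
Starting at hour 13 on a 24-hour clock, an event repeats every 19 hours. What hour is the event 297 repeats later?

297·19 = 5643.
5643 = 235·24 + 3, so 5643 mod 24 = 3.
(13 + 3) mod 24 = 16.

16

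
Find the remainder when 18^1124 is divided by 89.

By repeated squaring mod 89: 18^1≡18, 18^2≡57, 18^4≡45, 18^8≡67, 18^16≡39, 18^32≡8, 18^64≡64, 18^128≡2, 18^256≡4, 18^512≡16, 18^1024≡78.
Since 1124 = 4 + 32 + 64 + 1024 in binary, 18^1124 ≡ 45·8·64·78 ≡ 32 (mod 89).

32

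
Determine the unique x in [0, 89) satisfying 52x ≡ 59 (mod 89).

52⁻¹ ≡ 12 (mod 89) because 52·12 = 624 = 7·89 + 1.
Multiplying both sides by 12: x ≡ 12·59 = 708 ≡ 85 (mod 89).

85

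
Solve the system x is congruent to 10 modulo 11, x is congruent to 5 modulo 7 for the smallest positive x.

x ≡ 5 (mod 7) gives x ∈ {5, 12, 19, 26, 33, 40, 47, 54}.
The first of these with x mod 11 = 10 is 54.

54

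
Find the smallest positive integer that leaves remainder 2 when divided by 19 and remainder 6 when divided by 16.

x ≡ 6 (mod 16) gives x ∈ {6, 22, 38, 54, 70, 86, 102, 118, …}.
The first of these with x mod 19 = 2 is 230.

230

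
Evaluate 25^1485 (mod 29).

Square-and-reduce mod 29: 25^1≡25, 25^2≡16, 25^4≡24, 25^8≡25, 25^16≡16, 25^32≡24, 25^64≡25, 25^128≡16, 25^256≡24, 25^512≡25, 25^1024≡16.
Since 1485 = 1 + 4 + 8 + 64 + 128 + 256 + 1024 in binary, 25^1485 ≡ 25·24·25·25·16·24·16 ≡ 25 (mod 29).

25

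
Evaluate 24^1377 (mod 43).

Successive squares of 24 mod 43: 24^1≡24, 24^2≡17, 24^4≡31, 24^8≡15, 24^16≡10, 24^32≡14, 24^64≡24, 24^128≡17, 24^256≡31, 24^512≡15, 24^1024≡10.
1377 = 1 + 32 + 64 + 256 + 1024, so 24^1377 ≡ 24·14·24·31·10 ≡ 35 (mod 43).

35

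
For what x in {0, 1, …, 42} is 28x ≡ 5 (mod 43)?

14

28⁻¹ ≡ 20 (mod 43) because 28·20 = 560 = 13·43 + 1.
So x ≡ 20·5 = 100 ≡ 14 (mod 43).
Check: 28·14 = 392 = 9·43 + 5.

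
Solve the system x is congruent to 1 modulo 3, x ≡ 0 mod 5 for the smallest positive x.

x ≡ 1 (mod 3) gives x ∈ {1, 4, 7, 10}.
The first of these with x mod 5 = 0 is 10.

10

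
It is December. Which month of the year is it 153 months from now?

153 = 12·12 + 9, so 153 mod 12 = 9.
December + 9 months → September.

September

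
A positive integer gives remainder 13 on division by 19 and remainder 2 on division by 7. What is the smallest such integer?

x ≡ 2 (mod 7) gives x ∈ {2, 9, 16, 23, 30, 37, 44, 51}.
The first of these with x mod 19 = 13 is 51.

51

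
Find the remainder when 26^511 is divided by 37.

26

Square-and-reduce mod 37: 26^1≡26, 26^2≡10, 26^4≡26, 26^8≡10, 26^16≡26, 26^32≡10, 26^64≡26, 26^128≡10, 26^256≡26.
Since 511 = 1 + 2 + 4 + 8 + 16 + 32 + 64 + 128 + 256 in binary, 26^511 ≡ 26·10·26·10·26·10·26·10·26 ≡ 26 (mod 37).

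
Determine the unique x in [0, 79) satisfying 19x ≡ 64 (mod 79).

20

19⁻¹ ≡ 25 (mod 79) because 19·25 = 475 = 6·79 + 1.
Multiplying both sides by 25: x ≡ 25·64 = 1600 ≡ 20 (mod 79).
Check: 19·20 = 380 = 4·79 + 64.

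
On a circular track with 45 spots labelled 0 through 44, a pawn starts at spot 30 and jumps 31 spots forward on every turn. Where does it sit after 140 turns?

5

140·31 = 4340.
4340 − 96·45 = 20, so 4340 ≡ 20 (mod 45).
(30 + 20) mod 45 = 5.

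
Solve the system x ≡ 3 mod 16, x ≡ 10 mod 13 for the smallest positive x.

x ≡ 10 (mod 13) gives x ∈ {10, 23, 36, 49, 62, 75, 88, 101, …}.
The first of these with x mod 16 = 3 is 179.

179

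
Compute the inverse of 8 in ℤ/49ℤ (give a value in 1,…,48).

8·43 = 344 = 7·49 + 1, so 8⁻¹ ≡ 43 (mod 49).

43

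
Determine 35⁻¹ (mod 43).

43 = 1·35 + 8
35 = 4·8 + 3
8 = 2·3 + 2
3 = 1·2 + 1
2 = 2·1 + 0
Back-substituting gives 35·16 ≡ 1 (mod 43).

16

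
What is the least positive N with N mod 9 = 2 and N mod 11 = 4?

92

Since 11·5 ≡ 1 (mod 9), take x = 4 + 11·((2−4)·5 mod 9) = 4 + 11·8 = 92.
Check: 92 mod 9 = 2, 92 mod 11 = 4.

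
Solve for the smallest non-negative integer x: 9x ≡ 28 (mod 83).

The inverse of 9 mod 83 is 37 (since 9·37 = 333 ≡ 1).
Multiplying both sides by 37: x ≡ 37·28 = 1036 ≡ 40 (mod 83).
Check: 9·40 = 360 = 4·83 + 28.

40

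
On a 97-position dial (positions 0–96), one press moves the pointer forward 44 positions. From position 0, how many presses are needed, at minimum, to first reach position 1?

44·86 = 3784 = 39·97 + 1, so 44⁻¹ ≡ 86 (mod 97).

86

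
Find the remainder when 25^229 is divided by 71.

By repeated squaring mod 71: 25^1≡25, 25^2≡57, 25^4≡54, 25^8≡5, 25^16≡25, 25^32≡57, 25^64≡54, 25^128≡5.
229 = 1 + 4 + 32 + 64 + 128, so 25^229 ≡ 25·54·57·54·5 ≡ 54 (mod 71).

54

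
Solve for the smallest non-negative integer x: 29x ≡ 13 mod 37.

3

The inverse of 29 mod 37 is 23 (since 29·23 = 667 ≡ 1).
Multiplying both sides by 23: x ≡ 23·13 = 299 ≡ 3 (mod 37).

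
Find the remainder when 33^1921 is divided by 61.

Successive squares of 33 mod 61: 33^1≡33, 33^2≡52, 33^4≡20, 33^8≡34, 33^16≡58, 33^32≡9, 33^64≡20, 33^128≡34, 33^256≡58, 33^512≡9, 33^1024≡20.
1921 = 1 + 128 + 256 + 512 + 1024, so 33^1921 ≡ 33·34·58·9·20 ≡ 33 (mod 61).

33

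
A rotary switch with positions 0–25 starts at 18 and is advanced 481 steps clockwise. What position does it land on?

481 = 18·26 + 13, so 481 mod 26 = 13.
(18 + 13) mod 26 = 5.

5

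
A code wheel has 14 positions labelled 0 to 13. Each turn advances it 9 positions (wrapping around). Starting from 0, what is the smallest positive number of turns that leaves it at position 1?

14 = 1·9 + 5
9 = 1·5 + 4
5 = 1·4 + 1
4 = 4·1 + 0
Back-substituting gives 9·11 ≡ 1 (mod 14).

11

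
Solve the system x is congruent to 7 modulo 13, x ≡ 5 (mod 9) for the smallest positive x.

59

x ≡ 5 (mod 9) gives x ∈ {5, 14, 23, 32, 41, 50, 59}.
The first of these with x mod 13 = 7 is 59.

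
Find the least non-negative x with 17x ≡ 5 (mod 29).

17⁻¹ ≡ 12 (mod 29) because 17·12 = 204 = 7·29 + 1.
Multiplying both sides by 12: x ≡ 12·5 = 60 ≡ 2 (mod 29).
Check: 17·2 = 34 = 1·29 + 5.

2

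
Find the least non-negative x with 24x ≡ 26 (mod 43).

The inverse of 24 mod 43 is 9 (since 24·9 = 216 ≡ 1).
So x ≡ 9·26 = 234 ≡ 19 (mod 43).

19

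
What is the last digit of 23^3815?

The units digit of 23^n cycles with period 4: 3, 9, 7, 1, …
3815 mod 4 = 3, so the last digit matches 3^3 = 7.

7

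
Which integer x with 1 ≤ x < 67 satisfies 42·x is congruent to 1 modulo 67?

67 = 1·42 + 25
42 = 1·25 + 17
25 = 1·17 + 8
17 = 2·8 + 1
8 = 8·1 + 0
Back-substituting gives 42·8 ≡ 1 (mod 67).

8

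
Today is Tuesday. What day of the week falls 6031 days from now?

Dividing 6031 by 7 gives quotient 861 and remainder 4.
Tuesday + 4 days → Saturday.

Saturday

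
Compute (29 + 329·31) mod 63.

22

329·31 = 10199.
10199 − 161·63 = 56, so 10199 ≡ 56 (mod 63).
(29 + 56) mod 63 = 22.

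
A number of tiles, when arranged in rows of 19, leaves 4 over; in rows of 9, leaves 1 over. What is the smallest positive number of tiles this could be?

118

x ≡ 1 (mod 9) gives x ∈ {1, 10, 19, 28, 37, 46, 55, 64, …}.
The first of these with x mod 19 = 4 is 118.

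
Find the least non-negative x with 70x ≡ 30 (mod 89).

70⁻¹ ≡ 14 (mod 89) because 70·14 = 980 = 11·89 + 1.
So x ≡ 14·30 = 420 ≡ 64 (mod 89).

64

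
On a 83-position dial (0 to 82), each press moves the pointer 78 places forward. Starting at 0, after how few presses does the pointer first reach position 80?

67

The inverse of 78 mod 83 is 33 (since 78·33 = 2574 ≡ 1).
Multiplying both sides by 33: x ≡ 33·80 = 2640 ≡ 67 (mod 83).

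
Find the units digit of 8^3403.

2

Powers of 8 mod 10 repeat with period 4: 8, 4, 2, 6.
3403 mod 4 = 3, so the last digit matches 8^3 = 2.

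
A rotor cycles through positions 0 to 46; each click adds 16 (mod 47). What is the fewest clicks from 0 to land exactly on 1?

3

47 = 2·16 + 15
16 = 1·15 + 1
15 = 15·1 + 0
Back-substituting gives 16·3 ≡ 1 (mod 47).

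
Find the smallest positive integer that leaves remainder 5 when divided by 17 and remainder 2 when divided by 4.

22

x ≡ 2 (mod 4) gives x ∈ {2, 6, 10, 14, 18, 22}.
The first of these with x mod 17 = 5 is 22.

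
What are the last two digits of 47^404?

Square-and-reduce mod 100: 47^1≡47, 47^2≡9, 47^4≡81, 47^8≡61, 47^16≡21, 47^32≡41, 47^64≡81, 47^128≡61, 47^256≡21.
404 = 4 + 16 + 128 + 256, so 47^404 ≡ 81·21·61·21 ≡ 81 (mod 100).

81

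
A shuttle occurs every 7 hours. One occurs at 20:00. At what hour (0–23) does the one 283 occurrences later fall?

283·7 = 1981.
1981 = 82·24 + 13, so 1981 mod 24 = 13.
(20 + 13) mod 24 = 9.

9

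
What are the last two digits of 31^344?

Successive squares of 31 mod 100: 31^1≡31, 31^2≡61, 31^4≡21, 31^8≡41, 31^16≡81, 31^32≡61, 31^64≡21, 31^128≡41, 31^256≡81.
344 = 8 + 16 + 64 + 256, so 31^344 ≡ 41·81·21·81 ≡ 21 (mod 100).

21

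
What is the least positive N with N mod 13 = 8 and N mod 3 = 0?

21

x ≡ 0 (mod 3) gives x ∈ {0, 3, 6, 9, 12, 15, 18, 21}.
The first of these with x mod 13 = 8 is 21.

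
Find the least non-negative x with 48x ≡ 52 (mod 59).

6

The inverse of 48 mod 59 is 16 (since 48·16 = 768 ≡ 1).
So x ≡ 16·52 = 832 ≡ 6 (mod 59).
Check: 48·6 = 288 = 4·59 + 52.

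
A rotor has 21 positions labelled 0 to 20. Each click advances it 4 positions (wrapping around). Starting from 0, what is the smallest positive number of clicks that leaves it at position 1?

16

4·16 = 64 = 3·21 + 1, so 4⁻¹ ≡ 16 (mod 21).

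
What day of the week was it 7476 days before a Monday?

Dividing 7476 by 7 gives quotient 1068 and remainder 0.
Monday − 0 days → Monday.

Monday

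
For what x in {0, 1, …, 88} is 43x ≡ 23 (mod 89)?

44

43⁻¹ ≡ 29 (mod 89) because 43·29 = 1247 = 14·89 + 1.
So x ≡ 29·23 = 667 ≡ 44 (mod 89).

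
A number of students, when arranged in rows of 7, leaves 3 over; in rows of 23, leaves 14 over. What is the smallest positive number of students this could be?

129

x ≡ 3 (mod 7) gives x ∈ {3, 10, 17, 24, 31, 38, 45, 52, …}.
The first of these with x mod 23 = 14 is 129.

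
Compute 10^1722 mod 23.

6

Square-and-reduce mod 23: 10^1≡10, 10^2≡8, 10^4≡18, 10^8≡2, 10^16≡4, 10^32≡16, 10^64≡3, 10^128≡9, 10^256≡12, 10^512≡6, 10^1024≡13.
Since 1722 = 2 + 8 + 16 + 32 + 128 + 512 + 1024 in binary, 10^1722 ≡ 8·2·4·16·9·6·13 ≡ 6 (mod 23).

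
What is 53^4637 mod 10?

The units digit of 53^n cycles with period 4: 3, 9, 7, 1, …
4637 leaves remainder 1 on division by 4, so 53^4637 ends in 3.

3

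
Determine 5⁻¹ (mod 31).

25

31 = 6·5 + 1
5 = 5·1 + 0
Back-substituting gives 5·25 ≡ 1 (mod 31).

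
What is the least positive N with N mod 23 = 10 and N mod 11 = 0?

Since 11·21 ≡ 1 (mod 23), take x = 0 + 11·((10−0)·21 mod 23) = 0 + 11·3 = 33.
Check: 33 mod 23 = 10, 33 mod 11 = 0.

33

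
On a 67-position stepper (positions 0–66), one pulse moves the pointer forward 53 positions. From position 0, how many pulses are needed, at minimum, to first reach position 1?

53·43 = 2279 = 34·67 + 1, so 53⁻¹ ≡ 43 (mod 67).

43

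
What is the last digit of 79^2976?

Last digits of 9^n: 9, 1 (period 2).
2976 mod 2 = 0, so the last digit matches 9^2 = 1.

1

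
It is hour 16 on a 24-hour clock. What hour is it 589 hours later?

589 mod 24 = 13 (since 24·24 = 576).
(16 + 13) mod 24 = 5.

5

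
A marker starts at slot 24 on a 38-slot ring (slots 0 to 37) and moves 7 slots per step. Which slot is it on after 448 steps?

448·7 = 3136.
Dividing 3136 by 38 gives quotient 82 and remainder 20.
(24 + 20) mod 38 = 6.

6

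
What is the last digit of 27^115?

Powers of 7 mod 10 repeat with period 4: 7, 9, 3, 1.
115 mod 4 = 3, so the last digit matches 7^3 = 3.

3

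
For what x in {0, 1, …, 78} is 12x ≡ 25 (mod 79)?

The inverse of 12 mod 79 is 33 (since 12·33 = 396 ≡ 1).
So x ≡ 33·25 = 825 ≡ 35 (mod 79).
Check: 12·35 = 420 = 5·79 + 25.

35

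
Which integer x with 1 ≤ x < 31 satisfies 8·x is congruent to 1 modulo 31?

4

31 = 3·8 + 7
8 = 1·7 + 1
7 = 7·1 + 0
Back-substituting gives 8·4 ≡ 1 (mod 31).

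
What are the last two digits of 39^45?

99

By repeated squaring mod 100: 39^1≡39, 39^2≡21, 39^4≡41, 39^8≡81, 39^16≡61, 39^32≡21.
Since 45 = 1 + 4 + 8 + 32 in binary, 39^45 ≡ 39·41·81·21 ≡ 99 (mod 100).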